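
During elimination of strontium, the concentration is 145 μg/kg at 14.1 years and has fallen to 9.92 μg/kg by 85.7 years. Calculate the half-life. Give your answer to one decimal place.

Over Δt = 85.7 − 14.1 = 71.6 years, the level fell by a factor of 145/9.92 ≈ 14.617.
n = log₂(14.617) ≈ 3.8696 half-lives, so t½ = 71.6/3.8696 ≈ 18.503 years.

18.5 years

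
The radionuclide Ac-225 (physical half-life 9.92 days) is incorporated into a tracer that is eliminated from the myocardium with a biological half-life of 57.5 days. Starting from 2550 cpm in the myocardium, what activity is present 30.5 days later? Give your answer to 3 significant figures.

210 cpm

1/t_eff = 1/t_phys + 1/t_biol = 1/9.92 + 1/57.5 = 0.1182 per day.
t_eff = 9.92 × 57.5 / (9.92 + 57.5) ≈ 8.4604 days.
Remaining = 2550 × (1/2)^(30.5/8.4604) = 2550 × (1/2)^3.605 ≈ 209.56 cpm.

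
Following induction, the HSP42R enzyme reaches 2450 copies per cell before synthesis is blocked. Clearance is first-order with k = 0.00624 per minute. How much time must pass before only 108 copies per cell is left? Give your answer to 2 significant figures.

500 minutes

t½ = ln 2 / k = 0.69315 / 0.00624 ≈ 111.08 minutes.
Fraction remaining = 108/2450 ≈ 0.044082.
n = log₂(2450/108) = ln(22.685)/ln 2 ≈ 4.5037 half-lives.
t = n × t½ = 4.5037 × 111.08 ≈ 500.27 minutes.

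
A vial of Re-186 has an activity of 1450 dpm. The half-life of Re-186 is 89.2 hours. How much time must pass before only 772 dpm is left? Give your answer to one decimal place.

81.1 hours

Fraction remaining = 772/1450 ≈ 0.53241.
n = log₂(1450/772) = ln(1.8782)/ln 2 ≈ 0.90938 half-lives.
t = n × t½ = 0.90938 × 89.2 ≈ 81.117 hours.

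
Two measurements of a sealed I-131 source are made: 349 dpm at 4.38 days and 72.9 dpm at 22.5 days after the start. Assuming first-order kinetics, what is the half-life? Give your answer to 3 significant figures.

8.02 days

Over Δt = 22.5 − 4.38 = 18.12 days, the level fell by a factor of 349/72.9 ≈ 4.7874.
n = log₂(4.7874) ≈ 2.2592 half-lives, so t½ = 18.12/2.2592 ≈ 8.0204 days.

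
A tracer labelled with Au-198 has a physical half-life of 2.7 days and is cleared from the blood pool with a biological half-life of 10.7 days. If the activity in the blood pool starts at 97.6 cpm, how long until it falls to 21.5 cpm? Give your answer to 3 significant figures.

4.71 days

1/t_eff = 1/t_phys + 1/t_biol = 1/2.7 + 1/10.7 = 0.46383 per day.
t_eff = 2.7 × 10.7 / (2.7 + 10.7) ≈ 2.156 days.
n = log₂(97.6/21.5) ≈ 2.1825; t = 2.1825 × 2.156 ≈ 4.7055 days.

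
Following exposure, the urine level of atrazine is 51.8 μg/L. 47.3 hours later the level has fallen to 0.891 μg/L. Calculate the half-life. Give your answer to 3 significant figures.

A/A₀ = 0.891/51.8 ≈ 0.017201.
n = log₂(58.137) ≈ 5.8614 half-lives elapsed in 47.3 hours.
t½ = 47.3/5.8614 ≈ 8.0698 hours.

8.07 hours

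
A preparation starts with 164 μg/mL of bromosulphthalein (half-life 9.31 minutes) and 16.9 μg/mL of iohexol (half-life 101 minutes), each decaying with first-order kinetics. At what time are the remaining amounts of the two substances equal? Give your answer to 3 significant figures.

33.6 minutes

Set 164·(1/2)^(t/9.31) = 16.9·(1/2)^(t/101).
Taking log₂: log₂(164/16.9) = t·(1/9.31 − 1/101).
log₂(9.7041) = 3.2786; 1/9.31 − 1/101 = 0.09751.
t = 3.2786 / 0.09751 ≈ 33.623 minutes.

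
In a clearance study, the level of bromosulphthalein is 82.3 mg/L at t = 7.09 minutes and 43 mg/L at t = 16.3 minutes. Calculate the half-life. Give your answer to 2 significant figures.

Over Δt = 16.3 − 7.09 = 9.21 minutes, the level fell by a factor of 82.3/43 ≈ 1.914.
n = log₂(1.914) ≈ 0.93656 half-lives, so t½ = 9.21/0.93656 ≈ 9.8339 minutes.

9.8 minutes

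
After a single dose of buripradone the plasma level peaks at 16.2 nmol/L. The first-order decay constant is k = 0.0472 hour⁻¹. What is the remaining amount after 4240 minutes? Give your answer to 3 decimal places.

0.577 nmol/L

t½ = ln 2 / k = 0.69315 / 0.0472 ≈ 14.685 hours.
Convert the elapsed time: 4240 minutes = 70.6667 hours.
Number of half-lives: n = 70.6667/14.685 ≈ 4.8121.
Remaining = 16.2 × (1/2)^4.8121 = 16.2 × 0.035598 ≈ 0.57669 nmol/L.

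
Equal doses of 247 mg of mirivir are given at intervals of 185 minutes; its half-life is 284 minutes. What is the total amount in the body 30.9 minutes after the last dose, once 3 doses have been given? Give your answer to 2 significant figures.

The 3 doses were given 400.9, 215.9, 30.9 minutes ago.
Total = 247·(1/2)^(400.9/284) + 247·(1/2)^(215.9/284) + 247·(1/2)^(30.9/284)
      = 92.845 + 145.83 + 229.06 ≈ 467.73 mg.

470 mg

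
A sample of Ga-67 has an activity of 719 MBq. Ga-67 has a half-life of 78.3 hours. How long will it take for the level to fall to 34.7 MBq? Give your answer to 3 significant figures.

Fraction remaining = 34.7/719 ≈ 0.048261.
n = log₂(719/34.7) = ln(20.72)/ln 2 ≈ 4.373 half-lives.
t = n × t½ = 4.373 × 78.3 ≈ 342.4 hours.

342 hours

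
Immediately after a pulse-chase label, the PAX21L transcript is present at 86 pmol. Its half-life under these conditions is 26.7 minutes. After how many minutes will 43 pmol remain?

26.7 minutes

43/86 = 1/2, so 1 half-life has elapsed.
t = 1 × 26.7 = 26.7 minutes.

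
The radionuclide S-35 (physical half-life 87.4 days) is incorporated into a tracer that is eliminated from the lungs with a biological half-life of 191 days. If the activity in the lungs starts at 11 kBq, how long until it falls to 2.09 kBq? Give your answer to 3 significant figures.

1/t_eff = 1/t_phys + 1/t_biol = 1/87.4 + 1/191 = 0.016677 per day.
t_eff = 87.4 × 191 / (87.4 + 191) ≈ 59.962 days.
n = log₂(11/2.09) ≈ 2.3959; t = 2.3959 × 59.962 ≈ 143.66 days.

144 days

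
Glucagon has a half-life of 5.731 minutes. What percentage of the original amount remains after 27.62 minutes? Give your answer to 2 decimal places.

n = 27.62/5.731 ≈ 4.8194 half-lives.
Fraction remaining = (1/2)^4.8194 ≈ 0.035417, i.e. 3.5417%.

3.54%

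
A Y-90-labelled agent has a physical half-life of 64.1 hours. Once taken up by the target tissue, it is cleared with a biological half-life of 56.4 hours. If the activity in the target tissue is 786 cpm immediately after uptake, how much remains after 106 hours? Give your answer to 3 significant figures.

67.9 cpm

1/t_eff = 1/t_phys + 1/t_biol = 1/64.1 + 1/56.4 = 0.033331 per hour.
t_eff = 64.1 × 56.4 / (64.1 + 56.4) ≈ 30.002 hours.
Remaining = 786 × (1/2)^(106/30.002) = 786 × (1/2)^3.5331 ≈ 67.898 cpm.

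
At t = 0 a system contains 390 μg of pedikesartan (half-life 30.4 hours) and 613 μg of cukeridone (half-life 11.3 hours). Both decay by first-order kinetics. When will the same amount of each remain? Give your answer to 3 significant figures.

11.7 hours

Set 390·(1/2)^(t/30.4) = 613·(1/2)^(t/11.3).
Taking log₂: log₂(390/613) = t·(1/30.4 − 1/11.3).
log₂(0.63622) = -0.65241; 1/30.4 − 1/11.3 = -0.055601.
t = -0.65241 / -0.055601 ≈ 11.734 hours.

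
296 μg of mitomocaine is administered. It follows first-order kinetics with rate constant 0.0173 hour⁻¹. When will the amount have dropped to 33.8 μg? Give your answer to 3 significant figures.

125 hours

t½ = ln 2 / λ = 0.69315 / 0.0173 ≈ 40.066 hours.
Fraction remaining = 33.8/296 ≈ 0.11419.
n = log₂(296/33.8) = ln(8.7574)/ln 2 ≈ 3.1305 half-lives.
t = n × t½ = 3.1305 × 40.066 ≈ 125.43 hours.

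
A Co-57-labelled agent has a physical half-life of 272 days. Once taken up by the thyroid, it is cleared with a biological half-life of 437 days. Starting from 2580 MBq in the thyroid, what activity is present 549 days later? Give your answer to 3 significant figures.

267 MBq

1/t_eff = 1/t_phys + 1/t_biol = 1/272 + 1/437 = 0.0059648 per day.
t_eff = 272 × 437 / (272 + 437) ≈ 167.65 days.
Remaining = 2580 × (1/2)^(549/167.65) = 2580 × (1/2)^3.2747 ≈ 266.59 MBq.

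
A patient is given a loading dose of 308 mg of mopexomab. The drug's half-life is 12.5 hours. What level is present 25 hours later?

Elapsed time is 2 half-lives (25/12.5).
Each half-life halves the amount: 308 × (1/2)^2 = 308/4 = 77 mg.

77 mg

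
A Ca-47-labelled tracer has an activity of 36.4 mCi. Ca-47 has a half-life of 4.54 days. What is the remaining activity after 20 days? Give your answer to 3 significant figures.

1.72 mCi

Number of half-lives: n = 20/4.54 ≈ 4.4053.
Remaining = 36.4 × (1/2)^4.4053 = 36.4 × 0.047193 ≈ 1.7178 mCi.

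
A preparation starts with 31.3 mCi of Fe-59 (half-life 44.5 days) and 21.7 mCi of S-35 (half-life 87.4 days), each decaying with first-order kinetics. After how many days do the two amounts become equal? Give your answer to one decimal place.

47.9 days

Set 31.3·(1/2)^(t/44.5) = 21.7·(1/2)^(t/87.4).
Taking log₂: log₂(31.3/21.7) = t·(1/44.5 − 1/87.4).
log₂(1.4424) = 0.52847; 1/44.5 − 1/87.4 = 0.01103.
t = 0.52847 / 0.01103 ≈ 47.911 days.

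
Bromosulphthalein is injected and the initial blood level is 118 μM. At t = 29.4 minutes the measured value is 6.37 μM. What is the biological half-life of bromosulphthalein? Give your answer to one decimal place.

A/A₀ = 6.37/118 ≈ 0.053983.
n = log₂(18.524) ≈ 4.2113 half-lives elapsed in 29.4 minutes.
t½ = 29.4/4.2113 ≈ 6.9811 minutes.

7.0 minutes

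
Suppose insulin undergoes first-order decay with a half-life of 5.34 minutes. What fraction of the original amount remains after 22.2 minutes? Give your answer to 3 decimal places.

0.056

n = 22.2/5.34 ≈ 4.1573 half-lives.
Fraction remaining = (1/2)^4.1573 ≈ 0.056044.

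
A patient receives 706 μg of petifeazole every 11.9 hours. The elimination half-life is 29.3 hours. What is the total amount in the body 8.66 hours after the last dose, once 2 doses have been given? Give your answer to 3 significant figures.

1010 μg

The 2 doses were given 20.56, 8.66 hours ago.
Total = 706·(1/2)^(20.56/29.3) + 706·(1/2)^(8.66/29.3)
      = 434.08 + 575.22 ≈ 1009.3 μg.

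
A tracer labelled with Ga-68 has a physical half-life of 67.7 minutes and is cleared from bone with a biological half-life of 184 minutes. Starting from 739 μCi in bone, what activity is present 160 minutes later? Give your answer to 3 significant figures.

1/t_eff = 1/t_phys + 1/t_biol = 1/67.7 + 1/184 = 0.020206 per minute.
t_eff = 67.7 × 184 / (67.7 + 184) ≈ 49.491 minutes.
Remaining = 739 × (1/2)^(160/49.491) = 739 × (1/2)^3.2329 ≈ 78.602 μCi.

78.6 μCi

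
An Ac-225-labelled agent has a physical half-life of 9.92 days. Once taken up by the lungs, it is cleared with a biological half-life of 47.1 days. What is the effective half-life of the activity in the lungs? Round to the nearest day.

1/t_eff = 1/t_phys + 1/t_biol = 1/9.92 + 1/47.1 = 0.12204 per day.
t_eff = 9.92 × 47.1 / (9.92 + 47.1) ≈ 8.1942 days.

8 days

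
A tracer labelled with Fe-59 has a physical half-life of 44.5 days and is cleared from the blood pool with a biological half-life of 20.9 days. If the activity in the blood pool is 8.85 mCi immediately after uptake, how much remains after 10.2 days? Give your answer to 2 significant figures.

1/t_eff = 1/t_phys + 1/t_biol = 1/44.5 + 1/20.9 = 0.070319 per day.
t_eff = 44.5 × 20.9 / (44.5 + 20.9) ≈ 14.221 days.
Remaining = 8.85 × (1/2)^(10.2/14.221) = 8.85 × (1/2)^0.71725 ≈ 5.3831 mCi.

5.4 mCi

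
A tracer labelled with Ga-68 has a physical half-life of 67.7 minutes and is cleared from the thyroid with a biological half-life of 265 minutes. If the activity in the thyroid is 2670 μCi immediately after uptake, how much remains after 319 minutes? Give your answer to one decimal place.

44.2 μCi

1/t_eff = 1/t_phys + 1/t_biol = 1/67.7 + 1/265 = 0.018545 per minute.
t_eff = 67.7 × 265 / (67.7 + 265) ≈ 53.924 minutes.
Remaining = 2670 × (1/2)^(319/53.924) = 2670 × (1/2)^5.9157 ≈ 44.228 μCi.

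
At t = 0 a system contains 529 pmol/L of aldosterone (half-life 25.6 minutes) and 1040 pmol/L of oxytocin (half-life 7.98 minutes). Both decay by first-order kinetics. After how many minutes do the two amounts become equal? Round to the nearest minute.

Set 529·(1/2)^(t/25.6) = 1040·(1/2)^(t/7.98).
Taking log₂: log₂(529/1040) = t·(1/25.6 − 1/7.98).
log₂(0.50865) = -0.97524; 1/25.6 − 1/7.98 = -0.086251.
t = -0.97524 / -0.086251 ≈ 11.307 minutes.

11 minutes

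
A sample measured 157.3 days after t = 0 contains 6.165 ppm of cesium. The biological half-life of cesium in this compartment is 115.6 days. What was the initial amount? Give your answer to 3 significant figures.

Number of half-lives elapsed: n = 157.3/115.6 ≈ 1.3607.
A₀ = A × 2^n = 6.165 × 2^1.3607 = 6.165 × 2.5681 ≈ 15.833 ppm.

15.8 ppm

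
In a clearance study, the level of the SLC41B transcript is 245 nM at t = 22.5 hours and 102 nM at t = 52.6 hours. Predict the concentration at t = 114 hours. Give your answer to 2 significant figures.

Over Δt = 52.6 − 22.5 = 30.1 hours, the level fell by a factor of 245/102 ≈ 2.402.
n = log₂(2.402) ≈ 1.2642 half-lives, so t½ = 30.1/1.2642 ≈ 23.809 hours.
From t = 52.6 to t = 114: 102 × (1/2)^((114−52.6)/23.809) ≈ 17.072 nM.

17 nM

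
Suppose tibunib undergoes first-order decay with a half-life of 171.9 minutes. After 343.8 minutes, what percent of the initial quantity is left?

n = 343.8/171.9 ≈ 2 half-lives.
Fraction remaining = (1/2)^2 ≈ 0.25, i.e. 25%.

25%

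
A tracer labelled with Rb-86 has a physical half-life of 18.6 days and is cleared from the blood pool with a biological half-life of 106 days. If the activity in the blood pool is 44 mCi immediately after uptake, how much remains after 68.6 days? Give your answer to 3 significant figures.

1/t_eff = 1/t_phys + 1/t_biol = 1/18.6 + 1/106 = 0.063197 per day.
t_eff = 18.6 × 106 / (18.6 + 106) ≈ 15.823 days.
Remaining = 44 × (1/2)^(68.6/15.823) = 44 × (1/2)^4.3353 ≈ 2.1796 mCi.

2.18 mCi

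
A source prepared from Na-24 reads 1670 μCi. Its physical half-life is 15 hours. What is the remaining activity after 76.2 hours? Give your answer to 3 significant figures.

Number of half-lives: n = 76.2/15 ≈ 5.08.
Remaining = 1670 × (1/2)^5.08 = 1670 × 0.029564 ≈ 49.372 μCi.

49.4 μCi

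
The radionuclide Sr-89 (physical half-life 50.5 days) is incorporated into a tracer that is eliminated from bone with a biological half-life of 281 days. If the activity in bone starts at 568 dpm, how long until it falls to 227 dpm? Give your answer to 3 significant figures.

56.6 days

1/t_eff = 1/t_phys + 1/t_biol = 1/50.5 + 1/281 = 0.023361 per day.
t_eff = 50.5 × 281 / (50.5 + 281) ≈ 42.807 days.
n = log₂(568/227) ≈ 1.3232; t = 1.3232 × 42.807 ≈ 56.642 days.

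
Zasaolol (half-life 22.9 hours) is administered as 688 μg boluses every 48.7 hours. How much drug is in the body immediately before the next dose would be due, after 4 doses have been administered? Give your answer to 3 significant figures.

204 μg

The 4 doses were given 194.8, 146.1, 97.4, 48.7 hours ago.
Total = 688·(1/2)^(194.8/22.9) + 688·(1/2)^(146.1/22.9) + 688·(1/2)^(97.4/22.9) + 688·(1/2)^(48.7/22.9)
      = 1.8917 + 8.2612 + 36.077 + 157.55 ≈ 203.78 μg.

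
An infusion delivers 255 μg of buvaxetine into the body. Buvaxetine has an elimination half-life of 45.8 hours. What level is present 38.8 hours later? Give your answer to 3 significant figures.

142 μg

Number of half-lives: n = 38.8/45.8 ≈ 0.84716.
Remaining = 255 × (1/2)^0.84716 = 255 × 0.55588 ≈ 141.75 μg.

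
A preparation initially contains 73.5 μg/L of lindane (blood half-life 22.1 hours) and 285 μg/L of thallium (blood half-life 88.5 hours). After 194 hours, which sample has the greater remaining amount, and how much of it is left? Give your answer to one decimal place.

thallium, 62.4 μg/L

lindane: 73.5 × (1/2)^8.7783 ≈ 0.1674 μg/L.
thallium: 285 × (1/2)^2.1921 ≈ 62.368 μg/L.
Thallium has more remaining, at ≈ 62.368 μg/L.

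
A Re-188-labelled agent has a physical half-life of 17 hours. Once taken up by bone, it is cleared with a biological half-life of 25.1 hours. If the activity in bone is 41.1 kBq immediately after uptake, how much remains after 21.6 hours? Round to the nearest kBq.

1/t_eff = 1/t_phys + 1/t_biol = 1/17 + 1/25.1 = 0.098664 per hour.
t_eff = 17 × 25.1 / (17 + 25.1) ≈ 10.135 hours.
Remaining = 41.1 × (1/2)^(21.6/10.135) = 41.1 × (1/2)^2.1311 ≈ 9.3822 kBq.

9 kBq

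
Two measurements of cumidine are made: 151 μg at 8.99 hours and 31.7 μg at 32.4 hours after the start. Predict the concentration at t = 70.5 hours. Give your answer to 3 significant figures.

Over Δt = 32.4 − 8.99 = 23.41 hours, the level fell by a factor of 151/31.7 ≈ 4.7634.
n = log₂(4.7634) ≈ 2.252 half-lives, so t½ = 23.41/2.252 ≈ 10.395 hours.
From t = 32.4 to t = 70.5: 31.7 × (1/2)^((70.5−32.4)/10.395) ≈ 2.4989 μg.

2.50 μg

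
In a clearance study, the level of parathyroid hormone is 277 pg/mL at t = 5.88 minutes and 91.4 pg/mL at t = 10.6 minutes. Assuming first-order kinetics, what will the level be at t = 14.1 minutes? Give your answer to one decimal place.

Over Δt = 10.6 − 5.88 = 4.72 minutes, the level fell by a factor of 277/91.4 ≈ 3.0306.
n = log₂(3.0306) ≈ 1.5996 half-lives, so t½ = 4.72/1.5996 ≈ 2.9507 minutes.
From t = 10.6 to t = 14.1: 91.4 × (1/2)^((14.1−10.6)/2.9507) ≈ 40.168 pg/mL.

40.2 pg/mL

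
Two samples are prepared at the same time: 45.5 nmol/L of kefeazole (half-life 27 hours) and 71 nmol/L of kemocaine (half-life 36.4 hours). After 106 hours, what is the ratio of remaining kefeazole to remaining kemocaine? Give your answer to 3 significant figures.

kefeazole: 45.5 × (1/2)^(106/27) = 45.5 × (1/2)^3.9259 ≈ 2.9936 nmol/L.
kemocaine: 71 × (1/2)^(106/36.4) = 71 × (1/2)^2.9121 ≈ 9.4326 nmol/L.
Ratio ≈ 2.9936 / 9.4326 ≈ 0.31736.

0.317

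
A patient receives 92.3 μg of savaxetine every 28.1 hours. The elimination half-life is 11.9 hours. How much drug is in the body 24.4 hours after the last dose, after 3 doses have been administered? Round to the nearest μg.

27 μg

The 3 doses were given 80.6, 52.5, 24.4 hours ago.
Total = 92.3·(1/2)^(80.6/11.9) + 92.3·(1/2)^(52.5/11.9) + 92.3·(1/2)^(24.4/11.9)
      = 0.8439 + 4.3364 + 22.282 ≈ 27.463 μg.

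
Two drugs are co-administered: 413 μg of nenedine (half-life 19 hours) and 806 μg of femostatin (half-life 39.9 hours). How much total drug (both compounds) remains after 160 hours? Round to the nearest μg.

nenedine: 413 × (1/2)^(160/19) = 413 × (1/2)^8.4211 ≈ 1.2049 μg.
femostatin: 806 × (1/2)^(160/39.9) = 806 × (1/2)^4.01 ≈ 50.026 μg.
Total = 1.2049 + 50.026 ≈ 51.231 μg.

51 μg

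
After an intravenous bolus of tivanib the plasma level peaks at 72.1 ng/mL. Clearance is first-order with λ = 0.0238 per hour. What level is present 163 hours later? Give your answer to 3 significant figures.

1.49 ng/mL

t½ = ln 2 / λ = 0.69315 / 0.0238 ≈ 29.124 hours.
Number of half-lives: n = 163/29.124 ≈ 5.5968.
Remaining = 72.1 × (1/2)^5.5968 = 72.1 × 0.020663 ≈ 1.4898 ng/mL.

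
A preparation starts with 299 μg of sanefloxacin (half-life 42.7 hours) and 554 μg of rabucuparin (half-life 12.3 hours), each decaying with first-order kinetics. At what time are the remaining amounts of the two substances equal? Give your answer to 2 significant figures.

15 hours

Set 299·(1/2)^(t/42.7) = 554·(1/2)^(t/12.3).
Taking log₂: log₂(299/554) = t·(1/42.7 − 1/12.3).
log₂(0.53971) = -0.88974; 1/42.7 − 1/12.3 = -0.057882.
t = -0.88974 / -0.057882 ≈ 15.372 hours.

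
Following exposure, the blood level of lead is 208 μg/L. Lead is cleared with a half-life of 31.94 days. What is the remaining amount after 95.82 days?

26 μg/L

Elapsed time is 3 half-lives (95.82/31.94).
Each half-life halves the amount: 208 × (1/2)^3 = 208/8 = 26 μg/L.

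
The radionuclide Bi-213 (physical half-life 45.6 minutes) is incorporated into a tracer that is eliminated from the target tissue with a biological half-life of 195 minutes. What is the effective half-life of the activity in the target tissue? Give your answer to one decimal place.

37.0 minutes

1/t_eff = 1/t_phys + 1/t_biol = 1/45.6 + 1/195 = 0.027058 per minute.
t_eff = 45.6 × 195 / (45.6 + 195) ≈ 36.958 minutes.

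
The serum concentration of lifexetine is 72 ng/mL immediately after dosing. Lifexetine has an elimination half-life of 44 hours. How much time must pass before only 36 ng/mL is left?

36/72 = 1/2, so 1 half-life has elapsed.
t = 1 × 44 = 44 hours.

44 hours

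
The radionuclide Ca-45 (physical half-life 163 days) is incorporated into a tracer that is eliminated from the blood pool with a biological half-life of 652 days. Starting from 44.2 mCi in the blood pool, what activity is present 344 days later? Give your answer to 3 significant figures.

7.10 mCi

1/t_eff = 1/t_phys + 1/t_biol = 1/163 + 1/652 = 0.0076687 per day.
t_eff = 163 × 652 / (163 + 652) ≈ 130.4 days.
Remaining = 44.2 × (1/2)^(344/130.4) = 44.2 × (1/2)^2.638 ≈ 7.1006 mCi.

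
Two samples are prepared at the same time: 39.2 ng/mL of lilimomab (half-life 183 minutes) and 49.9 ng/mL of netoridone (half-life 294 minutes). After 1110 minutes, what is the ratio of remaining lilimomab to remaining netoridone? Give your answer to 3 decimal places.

0.161

lilimomab: 39.2 × (1/2)^(1110/183) = 39.2 × (1/2)^6.0656 ≈ 0.58528 ng/mL.
netoridone: 49.9 × (1/2)^(1110/294) = 49.9 × (1/2)^3.7755 ≈ 3.6438 ng/mL.
Ratio ≈ 0.58528 / 3.6438 ≈ 0.16062.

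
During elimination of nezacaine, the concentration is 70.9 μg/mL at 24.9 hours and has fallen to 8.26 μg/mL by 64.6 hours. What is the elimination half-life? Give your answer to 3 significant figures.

Over Δt = 64.6 − 24.9 = 39.7 hours, the level fell by a factor of 70.9/8.26 ≈ 8.5835.
n = log₂(8.5835) ≈ 3.1016 half-lives, so t½ = 39.7/3.1016 ≈ 12.8 hours.

12.8 hours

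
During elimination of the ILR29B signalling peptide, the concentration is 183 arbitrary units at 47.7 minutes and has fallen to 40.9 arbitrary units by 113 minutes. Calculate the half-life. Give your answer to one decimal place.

30.2 minutes

Over Δt = 113 − 47.7 = 65.3 minutes, the level fell by a factor of 183/40.9 ≈ 4.4743.
n = log₂(4.4743) ≈ 2.1617 half-lives, so t½ = 65.3/2.1617 ≈ 30.208 minutes.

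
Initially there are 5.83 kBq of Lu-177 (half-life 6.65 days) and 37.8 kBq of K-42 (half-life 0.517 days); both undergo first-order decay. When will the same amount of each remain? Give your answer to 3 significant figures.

1.51 days

Set 5.83·(1/2)^(t/6.65) = 37.8·(1/2)^(t/0.517).
Taking log₂: log₂(5.83/37.8) = t·(1/6.65 − 1/0.517).
log₂(0.15423) = -2.6968; 1/6.65 − 1/0.517 = -1.7839.
t = -2.6968 / -1.7839 ≈ 1.5118 days.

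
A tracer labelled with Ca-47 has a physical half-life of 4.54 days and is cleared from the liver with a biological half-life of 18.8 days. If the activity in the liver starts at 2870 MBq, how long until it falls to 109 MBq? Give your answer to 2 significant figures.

1/t_eff = 1/t_phys + 1/t_biol = 1/4.54 + 1/18.8 = 0.27346 per day.
t_eff = 4.54 × 18.8 / (4.54 + 18.8) ≈ 3.6569 days.
n = log₂(2870/109) ≈ 4.7187; t = 4.7187 × 3.6569 ≈ 17.256 days.

17 days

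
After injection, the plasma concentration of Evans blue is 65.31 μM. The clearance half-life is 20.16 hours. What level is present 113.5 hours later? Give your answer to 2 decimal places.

1.32 μM

Number of half-lives: n = 113.5/20.16 ≈ 5.63.
Remaining = 65.31 × (1/2)^5.63 = 65.31 × 0.020194 ≈ 1.3188 μM.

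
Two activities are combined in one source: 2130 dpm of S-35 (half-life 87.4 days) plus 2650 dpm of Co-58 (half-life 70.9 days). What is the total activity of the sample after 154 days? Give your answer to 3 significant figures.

1220 dpm

S-35: 2130 × (1/2)^(154/87.4) = 2130 × (1/2)^1.762 ≈ 628 dpm.
Co-58: 2650 × (1/2)^(154/70.9) = 2650 × (1/2)^2.1721 ≈ 588.01 dpm.
Total = 628 + 588.01 ≈ 1216 dpm.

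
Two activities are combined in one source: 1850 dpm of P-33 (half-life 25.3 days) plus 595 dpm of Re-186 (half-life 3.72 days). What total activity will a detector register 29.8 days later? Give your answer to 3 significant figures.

820 dpm

P-33: 1850 × (1/2)^(29.8/25.3) = 1850 × (1/2)^1.1779 ≈ 817.71 dpm.
Re-186: 595 × (1/2)^(29.8/3.72) = 595 × (1/2)^8.0108 ≈ 2.307 dpm.
Total = 817.71 + 2.307 ≈ 820.02 dpm.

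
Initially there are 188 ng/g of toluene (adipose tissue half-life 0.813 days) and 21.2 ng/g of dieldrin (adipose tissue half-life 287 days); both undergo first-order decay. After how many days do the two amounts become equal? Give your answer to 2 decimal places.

Set 188·(1/2)^(t/0.813) = 21.2·(1/2)^(t/287).
Taking log₂: log₂(188/21.2) = t·(1/0.813 − 1/287).
log₂(8.8679) = 3.1486; 1/0.813 − 1/287 = 1.2265.
t = 3.1486 / 1.2265 ≈ 2.5671 days.

2.57 days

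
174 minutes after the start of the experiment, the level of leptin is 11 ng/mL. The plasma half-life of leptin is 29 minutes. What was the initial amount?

Number of half-lives elapsed: n = 174/29 ≈ 6.
A₀ = A × 2^n = 11 × 2^6 = 11 × 64 ≈ 704 ng/mL.

704 ng/mL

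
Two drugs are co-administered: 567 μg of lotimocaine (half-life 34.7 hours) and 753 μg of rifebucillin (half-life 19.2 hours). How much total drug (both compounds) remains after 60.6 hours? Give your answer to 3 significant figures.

lotimocaine: 567 × (1/2)^(60.6/34.7) = 567 × (1/2)^1.7464 ≈ 168.99 μg.
rifebucillin: 753 × (1/2)^(60.6/19.2) = 753 × (1/2)^3.1562 ≈ 84.463 μg.
Total = 168.99 + 84.463 ≈ 253.46 μg.

253 μg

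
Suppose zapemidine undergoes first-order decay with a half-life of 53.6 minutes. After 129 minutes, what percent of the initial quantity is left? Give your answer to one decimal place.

18.9%

n = 129/53.6 ≈ 2.4067 half-lives.
Fraction remaining = (1/2)^2.4067 ≈ 0.18858, i.e. 18.858%.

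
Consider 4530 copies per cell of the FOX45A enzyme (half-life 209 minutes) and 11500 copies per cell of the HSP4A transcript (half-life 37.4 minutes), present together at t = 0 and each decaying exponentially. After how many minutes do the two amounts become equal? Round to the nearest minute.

61 minutes

Set 4530·(1/2)^(t/209) = 11500·(1/2)^(t/37.4).
Taking log₂: log₂(4530/11500) = t·(1/209 − 1/37.4).
log₂(0.39391) = -1.3441; 1/209 − 1/37.4 = -0.021953.
t = -1.3441 / -0.021953 ≈ 61.223 minutes.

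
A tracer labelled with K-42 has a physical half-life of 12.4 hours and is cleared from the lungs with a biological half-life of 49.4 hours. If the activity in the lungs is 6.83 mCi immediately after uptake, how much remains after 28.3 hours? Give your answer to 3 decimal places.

1/t_eff = 1/t_phys + 1/t_biol = 1/12.4 + 1/49.4 = 0.10089 per hour.
t_eff = 12.4 × 49.4 / (12.4 + 49.4) ≈ 9.912 hours.
Remaining = 6.83 × (1/2)^(28.3/9.912) = 6.83 × (1/2)^2.8551 ≈ 0.94393 mCi.

0.944 mCi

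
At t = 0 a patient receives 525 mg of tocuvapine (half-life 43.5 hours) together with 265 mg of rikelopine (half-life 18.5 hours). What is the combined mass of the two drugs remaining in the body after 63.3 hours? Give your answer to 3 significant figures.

tocuvapine: 525 × (1/2)^(63.3/43.5) = 525 × (1/2)^1.4552 ≈ 191.47 mg.
rikelopine: 265 × (1/2)^(63.3/18.5) = 265 × (1/2)^3.4216 ≈ 24.731 mg.
Total = 191.47 + 24.731 ≈ 216.2 mg.

216 mg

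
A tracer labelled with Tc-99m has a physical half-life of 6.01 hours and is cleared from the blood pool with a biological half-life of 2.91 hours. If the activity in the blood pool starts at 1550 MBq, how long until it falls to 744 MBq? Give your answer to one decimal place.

2.1 hours

1/t_eff = 1/t_phys + 1/t_biol = 1/6.01 + 1/2.91 = 0.51003 per hour.
t_eff = 6.01 × 2.91 / (6.01 + 2.91) ≈ 1.9607 hours.
n = log₂(1550/744) ≈ 1.0589; t = 1.0589 × 1.9607 ≈ 2.0761 hours.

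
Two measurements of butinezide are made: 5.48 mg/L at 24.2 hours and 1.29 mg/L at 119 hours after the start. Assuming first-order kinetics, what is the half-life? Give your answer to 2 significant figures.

45 hours

Over Δt = 119 − 24.2 = 94.8 hours, the level fell by a factor of 5.48/1.29 ≈ 4.2481.
n = log₂(4.2481) ≈ 2.0868 half-lives, so t½ = 94.8/2.0868 ≈ 45.428 hours.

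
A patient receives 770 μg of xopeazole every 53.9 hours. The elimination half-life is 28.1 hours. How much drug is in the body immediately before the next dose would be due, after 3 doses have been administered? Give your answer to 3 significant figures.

272 μg

The 3 doses were given 161.7, 107.8, 53.9 hours ago.
Total = 770·(1/2)^(161.7/28.1) + 770·(1/2)^(107.8/28.1) + 770·(1/2)^(53.9/28.1)
      = 14.264 + 53.908 + 203.74 ≈ 271.91 μg.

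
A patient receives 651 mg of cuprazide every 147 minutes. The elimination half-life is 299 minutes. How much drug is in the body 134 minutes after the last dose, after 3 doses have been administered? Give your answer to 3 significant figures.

1060 mg

The 3 doses were given 428, 281, 134 minutes ago.
Total = 651·(1/2)^(428/299) + 651·(1/2)^(281/299) + 651·(1/2)^(134/299)
      = 241.37 + 339.37 + 477.17 ≈ 1057.9 mg.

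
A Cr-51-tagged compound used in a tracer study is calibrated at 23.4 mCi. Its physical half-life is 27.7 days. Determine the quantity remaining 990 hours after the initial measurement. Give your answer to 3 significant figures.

8.34 mCi

Convert the elapsed time: 990 hours = 41.25 days.
Number of half-lives: n = 41.25/27.7 ≈ 1.4892.
Remaining = 23.4 × (1/2)^1.4892 = 23.4 × 0.35622 ≈ 8.3355 mCi.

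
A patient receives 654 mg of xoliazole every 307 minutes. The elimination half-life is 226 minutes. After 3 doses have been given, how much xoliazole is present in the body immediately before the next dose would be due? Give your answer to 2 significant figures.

390 mg

The 3 doses were given 921, 614, 307 minutes ago.
Total = 654·(1/2)^(921/226) + 654·(1/2)^(614/226) + 654·(1/2)^(307/226)
      = 38.798 + 99.48 + 255.07 ≈ 393.35 mg.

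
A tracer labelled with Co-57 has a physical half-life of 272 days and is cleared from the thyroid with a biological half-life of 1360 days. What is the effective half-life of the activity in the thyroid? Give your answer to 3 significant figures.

227 days

1/t_eff = 1/t_phys + 1/t_biol = 1/272 + 1/1360 = 0.0044118 per day.
t_eff = 272 × 1360 / (272 + 1360) ≈ 226.67 days.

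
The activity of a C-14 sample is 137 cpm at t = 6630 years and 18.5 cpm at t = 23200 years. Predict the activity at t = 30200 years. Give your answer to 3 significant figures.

7.94 cpm

Over Δt = 23200 − 6630 = 16570 years, the level fell by a factor of 137/18.5 ≈ 7.4054.
n = log₂(7.4054) ≈ 2.8886 half-lives, so t½ = 16570/2.8886 ≈ 5736.4 years.
From t = 23200 to t = 30200: 18.5 × (1/2)^((30200−23200)/5736.4) ≈ 7.9402 cpm.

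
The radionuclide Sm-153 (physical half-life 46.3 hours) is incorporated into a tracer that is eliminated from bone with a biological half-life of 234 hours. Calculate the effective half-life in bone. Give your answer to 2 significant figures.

39 hours

1/t_eff = 1/t_phys + 1/t_biol = 1/46.3 + 1/234 = 0.025872 per hour.
t_eff = 46.3 × 234 / (46.3 + 234) ≈ 38.652 hours.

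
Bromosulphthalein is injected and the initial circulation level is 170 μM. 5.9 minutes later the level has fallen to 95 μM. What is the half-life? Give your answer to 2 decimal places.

A/A₀ = 95/170 ≈ 0.55882.
n = log₂(1.7895) ≈ 0.83954 half-lives elapsed in 5.9 minutes.
t½ = 5.9/0.83954 ≈ 7.0277 minutes.

7.03 minutes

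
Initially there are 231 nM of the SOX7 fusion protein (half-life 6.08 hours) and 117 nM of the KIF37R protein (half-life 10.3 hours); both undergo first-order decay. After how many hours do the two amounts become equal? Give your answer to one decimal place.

14.6 hours

Set 231·(1/2)^(t/6.08) = 117·(1/2)^(t/10.3).
Taking log₂: log₂(231/117) = t·(1/6.08 − 1/10.3).
log₂(1.9744) = 0.98138; 1/6.08 − 1/10.3 = 0.067386.
t = 0.98138 / 0.067386 ≈ 14.564 hours.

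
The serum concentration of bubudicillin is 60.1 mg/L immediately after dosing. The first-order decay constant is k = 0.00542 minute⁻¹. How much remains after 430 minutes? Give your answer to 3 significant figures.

5.84 mg/L

t½ = ln 2 / k = 0.69315 / 0.00542 ≈ 127.89 minutes.
Number of half-lives: n = 430/127.89 ≈ 3.3623.
Remaining = 60.1 × (1/2)^3.3623 = 60.1 × 0.097237 ≈ 5.844 mg/L.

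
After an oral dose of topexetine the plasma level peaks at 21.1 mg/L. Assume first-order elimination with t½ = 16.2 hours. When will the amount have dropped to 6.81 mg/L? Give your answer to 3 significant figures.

26.4 hours

Fraction remaining = 6.81/21.1 ≈ 0.32275.
n = log₂(21.1/6.81) = ln(3.0984)/ln 2 ≈ 1.6315 half-lives.
t = n × t½ = 1.6315 × 16.2 ≈ 26.431 hours.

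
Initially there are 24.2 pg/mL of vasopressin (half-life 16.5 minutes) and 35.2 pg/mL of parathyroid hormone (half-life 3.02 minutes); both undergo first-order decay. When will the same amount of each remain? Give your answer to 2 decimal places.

2.00 minutes

Set 24.2·(1/2)^(t/16.5) = 35.2·(1/2)^(t/3.02).
Taking log₂: log₂(24.2/35.2) = t·(1/16.5 − 1/3.02).
log₂(0.6875) = -0.54057; 1/16.5 − 1/3.02 = -0.27052.
t = -0.54057 / -0.27052 ≈ 1.9983 minutes.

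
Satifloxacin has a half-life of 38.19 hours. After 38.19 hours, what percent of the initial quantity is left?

n = 38.19/38.19 ≈ 1 half-life.
Fraction remaining = (1/2)^1 ≈ 0.5, i.e. 50%.

50%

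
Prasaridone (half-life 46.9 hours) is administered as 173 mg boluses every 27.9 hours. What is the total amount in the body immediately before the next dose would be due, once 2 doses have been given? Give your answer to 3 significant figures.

190 mg

The 2 doses were given 55.8, 27.9 hours ago.
Total = 173·(1/2)^(55.8/46.9) + 173·(1/2)^(27.9/46.9)
      = 75.839 + 114.54 ≈ 190.38 mg.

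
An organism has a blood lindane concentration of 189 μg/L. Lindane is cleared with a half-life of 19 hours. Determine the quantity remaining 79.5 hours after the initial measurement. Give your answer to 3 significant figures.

Number of half-lives: n = 79.5/19 ≈ 4.1842.
Remaining = 189 × (1/2)^4.1842 = 189 × 0.055008 ≈ 10.397 μg/L.

10.4 μg/L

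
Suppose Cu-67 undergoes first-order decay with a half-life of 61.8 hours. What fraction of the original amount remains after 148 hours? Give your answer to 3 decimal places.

0.190

n = 148/61.8 ≈ 2.3948 half-lives.
Fraction remaining = (1/2)^2.3948 ≈ 0.19015.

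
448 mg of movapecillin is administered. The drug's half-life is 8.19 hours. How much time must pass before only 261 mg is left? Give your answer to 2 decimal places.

6.38 hours

Fraction remaining = 261/448 ≈ 0.58259.
n = log₂(448/261) = ln(1.7165)/ln 2 ≈ 0.77945 half-lives.
t = n × t½ = 0.77945 × 8.19 ≈ 6.3837 hours.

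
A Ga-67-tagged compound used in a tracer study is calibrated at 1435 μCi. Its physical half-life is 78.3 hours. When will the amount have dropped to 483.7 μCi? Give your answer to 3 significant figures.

123 hours

Fraction remaining = 483.7/1435 ≈ 0.33707.
n = log₂(1435/483.7) = ln(2.9667)/ln 2 ≈ 1.5689 half-lives.
t = n × t½ = 1.5689 × 78.3 ≈ 122.84 hours.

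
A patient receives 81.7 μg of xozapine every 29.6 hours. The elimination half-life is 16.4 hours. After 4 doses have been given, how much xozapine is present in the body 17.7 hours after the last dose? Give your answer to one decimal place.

53.8 μg

The 4 doses were given 106.5, 76.9, 47.3, 17.7 hours ago.
Total = 81.7·(1/2)^(106.5/16.4) + 81.7·(1/2)^(76.9/16.4) + 81.7·(1/2)^(47.3/16.4) + 81.7·(1/2)^(17.7/16.4)
      = 0.90649 + 3.1673 + 11.066 + 38.666 ≈ 53.806 μg.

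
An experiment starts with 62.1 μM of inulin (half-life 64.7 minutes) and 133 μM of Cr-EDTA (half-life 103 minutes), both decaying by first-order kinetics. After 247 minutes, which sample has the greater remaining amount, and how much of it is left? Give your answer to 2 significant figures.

inulin: 62.1 × (1/2)^3.8176 ≈ 4.4043 μM.
Cr-EDTA: 133 × (1/2)^2.3981 ≈ 25.233 μM.
Cr-EDTA has more remaining, at ≈ 25.233 μM.

Cr-EDTA, 25 μM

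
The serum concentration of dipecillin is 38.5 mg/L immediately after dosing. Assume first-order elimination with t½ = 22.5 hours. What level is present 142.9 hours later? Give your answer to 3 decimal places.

0.472 mg/L

Number of half-lives: n = 142.9/22.5 ≈ 6.3511.
Remaining = 38.5 × (1/2)^6.3511 = 38.5 × 0.01225 ≈ 0.47161 mg/L.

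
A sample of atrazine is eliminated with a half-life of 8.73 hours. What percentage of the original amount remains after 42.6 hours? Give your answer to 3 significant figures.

n = 42.6/8.73 ≈ 4.8797 half-lives.
Fraction remaining = (1/2)^4.8797 ≈ 0.033967, i.e. 3.3967%.

3.40%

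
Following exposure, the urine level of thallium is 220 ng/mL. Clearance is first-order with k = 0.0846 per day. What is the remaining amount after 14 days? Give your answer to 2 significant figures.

67 ng/mL

t½ = ln 2 / k = 0.69315 / 0.0846 ≈ 8.1932 days.
Number of half-lives: n = 14/8.1932 ≈ 1.7087.
Remaining = 220 × (1/2)^1.7087 = 220 × 0.30593 ≈ 67.305 ng/mL.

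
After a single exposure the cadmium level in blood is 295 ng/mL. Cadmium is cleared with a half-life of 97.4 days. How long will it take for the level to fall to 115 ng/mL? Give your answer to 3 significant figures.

Fraction remaining = 115/295 ≈ 0.38983.
n = log₂(295/115) = ln(2.5652)/ln 2 ≈ 1.3591 half-lives.
t = n × t½ = 1.3591 × 97.4 ≈ 132.37 days.

132 days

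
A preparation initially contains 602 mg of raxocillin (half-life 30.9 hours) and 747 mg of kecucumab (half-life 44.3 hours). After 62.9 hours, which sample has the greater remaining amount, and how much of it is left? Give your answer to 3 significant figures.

kecucumab, 279 mg

raxocillin: 602 × (1/2)^2.0356 ≈ 146.83 mg.
kecucumab: 747 × (1/2)^1.4199 ≈ 279.19 mg.
Kecucumab has more remaining, at ≈ 279.19 mg.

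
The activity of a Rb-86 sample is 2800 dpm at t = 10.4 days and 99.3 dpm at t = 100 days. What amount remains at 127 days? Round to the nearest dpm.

Over Δt = 100 − 10.4 = 89.6 days, the level fell by a factor of 2800/99.3 ≈ 28.197.
n = log₂(28.197) ≈ 4.8175 half-lives, so t½ = 89.6/4.8175 ≈ 18.599 days.
From t = 100 to t = 127: 99.3 × (1/2)^((127−100)/18.599) ≈ 36.303 dpm.

36 dpm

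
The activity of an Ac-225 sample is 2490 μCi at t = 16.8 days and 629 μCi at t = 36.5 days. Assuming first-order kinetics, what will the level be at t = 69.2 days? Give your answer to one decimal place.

Over Δt = 36.5 − 16.8 = 19.7 days, the level fell by a factor of 2490/629 ≈ 3.9587.
n = log₂(3.9587) ≈ 1.985 half-lives, so t½ = 19.7/1.985 ≈ 9.9244 days.
From t = 36.5 to t = 69.2: 629 × (1/2)^((69.2−36.5)/9.9244) ≈ 64.089 μCi.

64.1 μCi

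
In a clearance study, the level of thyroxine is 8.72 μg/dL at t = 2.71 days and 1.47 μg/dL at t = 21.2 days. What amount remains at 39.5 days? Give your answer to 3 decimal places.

0.252 μg/dL

Over Δt = 21.2 − 2.71 = 18.49 days, the level fell by a factor of 8.72/1.47 ≈ 5.932.
n = log₂(5.932) ≈ 2.5685 half-lives, so t½ = 18.49/2.5685 ≈ 7.1987 days.
From t = 21.2 to t = 39.5: 1.47 × (1/2)^((39.5−21.2)/7.1987) ≈ 0.25238 μg/dL.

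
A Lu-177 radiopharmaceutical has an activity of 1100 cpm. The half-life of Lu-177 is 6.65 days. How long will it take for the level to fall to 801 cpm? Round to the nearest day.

3 days

Fraction remaining = 801/1100 ≈ 0.72818.
n = log₂(1100/801) = ln(1.3733)/ln 2 ≈ 0.45763 half-lives.
t = n × t½ = 0.45763 × 6.65 ≈ 3.0432 days.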